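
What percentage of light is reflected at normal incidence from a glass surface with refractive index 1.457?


Fresnel reflectance at normal incidence:
  R = ((n - 1)/(n + 1))^2
  (n - 1)/(n + 1) = (1.457 - 1)/(1.457 + 1) = 0.185999
  R = 0.185999^2 = 0.0345956
  R(%) = 0.0345956 * 100 = 3.46%

3.46%


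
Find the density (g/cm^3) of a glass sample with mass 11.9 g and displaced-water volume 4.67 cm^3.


Use the definition of density:
  rho = mass / volume
  rho = 11.9 / 4.67 = 2.548 g/cm^3

2.548 g/cm^3


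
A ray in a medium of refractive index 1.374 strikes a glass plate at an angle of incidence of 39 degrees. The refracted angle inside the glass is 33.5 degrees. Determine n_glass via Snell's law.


Apply Snell's law: n1 * sin(theta1) = n2 * sin(theta2)
  n2 = n1 * sin(theta1) / sin(theta2)
  sin(39) = 0.62932
  sin(33.5) = 0.551937
  n2 = 1.374 * 0.62932 / 0.551937 = 1.5666

1.5666


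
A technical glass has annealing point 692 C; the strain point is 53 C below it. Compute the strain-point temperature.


Strain point = annealing point - difference:
  T_strain = 692 - 53 = 639 C

639 C


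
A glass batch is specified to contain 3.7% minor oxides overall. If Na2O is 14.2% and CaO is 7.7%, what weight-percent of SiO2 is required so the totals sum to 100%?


Known pieces sum to 100%:
  SiO2 = 100 - (others + Na2O + CaO)
  SiO2 = 100 - (3.7 + 14.2 + 7.7) = 74.4%

74.4%


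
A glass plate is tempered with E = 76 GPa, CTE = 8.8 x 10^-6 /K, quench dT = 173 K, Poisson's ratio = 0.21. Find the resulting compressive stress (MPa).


Tempering stress: sigma = E * alpha * dT / (1 - nu)
  E (MPa) = 76 * 1000 = 76000
  Numerator = 76000 * (8.8 x 10^-6) * 173 = 115.7024
  Denominator = 1 - 0.21 = 0.79
  sigma = 115.7024 / 0.79 = 146.5 MPa

146.5 MPa


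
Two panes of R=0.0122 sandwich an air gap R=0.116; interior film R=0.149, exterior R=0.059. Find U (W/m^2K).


Total thermal resistance (series):
  R_total = R_in + R_glass + R_air + R_glass + R_out
  R_total = 0.149 + 0.0122 + 0.116 + 0.0122 + 0.059 = 0.3484 m^2K/W
U-value = 1 / R_total = 1 / 0.3484 = 2.87 W/m^2K

2.87 W/m^2K


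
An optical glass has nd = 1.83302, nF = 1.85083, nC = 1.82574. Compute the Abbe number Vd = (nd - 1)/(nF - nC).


Abbe number formula: Vd = (nd - 1) / (nF - nC)
  nd - 1 = 1.83302 - 1 = 0.83302
  nF - nC = 1.85083 - 1.82574 = 0.02509
  Vd = 0.83302 / 0.02509 = 33.2

33.2


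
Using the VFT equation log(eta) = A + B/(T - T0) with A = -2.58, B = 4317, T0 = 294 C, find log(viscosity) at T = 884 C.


VFT equation: log(eta) = A + B / (T - T0)
  T - T0 = 884 - 294 = 590
  B / (T - T0) = 4317 / 590 = 7.317
  log(eta) = -2.58 + 7.317 = 4.737

4.737


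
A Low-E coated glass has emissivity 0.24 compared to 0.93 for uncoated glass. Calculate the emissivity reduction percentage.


Percentage reduction = (1 - coated/uncoated) * 100
  Ratio = 0.24 / 0.93 = 0.2581
  Reduction = (1 - 0.2581) * 100 = 74.2%

74.2%


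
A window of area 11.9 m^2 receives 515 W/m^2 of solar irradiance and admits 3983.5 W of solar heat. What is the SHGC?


Rearrange Q = Area * SHGC * Irradiance:
  SHGC = Q / (Area * Irradiance)
  SHGC = 3983.5 / (11.9 * 515) = 0.65

0.65


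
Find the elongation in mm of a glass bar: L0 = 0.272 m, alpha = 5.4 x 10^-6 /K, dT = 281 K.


Thermal expansion formula: dL = alpha * L0 * dT
  dL = (5.4 x 10^-6) * 0.272 * 281 = 0.00041273 m
Convert to mm: 0.00041273 * 1000 = 0.4127 mm

0.4127 mm


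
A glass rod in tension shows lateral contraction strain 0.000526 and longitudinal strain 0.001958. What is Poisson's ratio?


Poisson's ratio: nu = lateral strain / axial strain
  nu = 0.000526 / 0.001958 = 0.2686

0.2686


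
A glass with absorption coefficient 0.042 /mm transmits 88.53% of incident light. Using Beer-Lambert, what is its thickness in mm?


Rearrange T = exp(-alpha * thickness):
  thickness = -ln(T) / alpha
  T = 88.53/100 = 0.8853
  ln(T) = -0.12183
  -ln(T) = 0.12183
  thickness = 0.12183 / 0.042 = 2.9 mm

2.9 mm


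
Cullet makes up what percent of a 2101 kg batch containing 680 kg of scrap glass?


Cullet ratio = (cullet mass / total batch mass) * 100
  Ratio = 680 / 2101 * 100 = 32.37%

32.37%


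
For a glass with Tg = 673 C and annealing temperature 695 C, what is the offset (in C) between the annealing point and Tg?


Offset = T_anneal - Tg:
  offset = 695 - 673 = 22 C

22 C


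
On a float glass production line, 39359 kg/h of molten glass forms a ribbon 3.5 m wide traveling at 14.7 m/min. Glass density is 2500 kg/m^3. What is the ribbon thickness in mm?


Ribbon cross-section from mass balance:
  Volume rate = throughput / density = 39359 / 2500 = 15.7436 m^3/h
  thickness = volume rate / (speed * 60 * width), i.e.
  thickness = throughput / (60 * speed * width * density) * 1000
  thickness = 39359 / (60 * 14.7 * 3.5 * 2500) * 1000 = 5.1 mm

5.1 mm


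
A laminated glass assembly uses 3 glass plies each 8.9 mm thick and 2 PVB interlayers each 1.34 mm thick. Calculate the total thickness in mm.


Total thickness = glass contribution + PVB contribution
  Glass: 3 * 8.9 = 26.7 mm
  PVB: 2 * 1.34 = 2.68 mm
  Total = 26.7 + 2.68 = 29.38 mm

29.38 mm


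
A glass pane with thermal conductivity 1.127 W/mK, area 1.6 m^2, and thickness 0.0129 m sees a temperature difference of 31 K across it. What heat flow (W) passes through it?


Fourier's law: Q = k * A * dT / t
  Q = 1.127 * 1.6 * 31 / 0.0129
  Q = 55.8992 / 0.0129 = 4333.3 W

4333.3 W


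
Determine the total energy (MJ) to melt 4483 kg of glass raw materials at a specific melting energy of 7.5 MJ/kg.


Total energy = mass * specific energy
  E = 4483 * 7.5 = 33622.5 MJ

33622.5 MJ


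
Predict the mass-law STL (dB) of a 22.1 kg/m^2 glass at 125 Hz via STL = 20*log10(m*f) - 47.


Mass law: STL = 20 * log10(m * f) - 47
  m * f = 22.1 * 125 = 2762.5
  log10(2762.5) = 3.4413
  STL = 20 * 3.4413 - 47 = 68.826 - 47 = 21.8 dB

21.8 dB


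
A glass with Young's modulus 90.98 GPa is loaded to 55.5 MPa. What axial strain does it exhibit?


Rearrange E = sigma / epsilon:
  epsilon = sigma / E
  E (MPa) = 90.98 * 1000 = 90980
  epsilon = 55.5 / 90980 = 0.00061

0.00061


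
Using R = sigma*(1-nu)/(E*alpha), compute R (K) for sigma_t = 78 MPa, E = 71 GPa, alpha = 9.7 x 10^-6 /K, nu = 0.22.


Thermal shock resistance: R = sigma * (1 - nu) / (E * alpha)
  Numerator = 78 * (1 - 0.22) = 60.84
  Denominator = 71 * 1000 * (9.7 x 10^-6) = 0.6887
  R = 60.84 / 0.6887 = 88.3 K

88.3 K


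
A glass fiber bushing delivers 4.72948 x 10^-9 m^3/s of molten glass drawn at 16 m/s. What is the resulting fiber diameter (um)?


Cross-sectional area from continuity:
  A = Q / v = 4.72948 x 10^-9 / 16 = 2.955925 x 10^-10 m^2
Diameter from circular cross-section:
  d = sqrt(4A / pi) * 10^6 (m -> um)
  d = sqrt(4 * 2.955925 x 10^-10 / pi) * 10^6 = 19.4 um

19.4 um


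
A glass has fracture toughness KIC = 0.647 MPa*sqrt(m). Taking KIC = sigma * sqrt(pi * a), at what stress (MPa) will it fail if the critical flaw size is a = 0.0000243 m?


Rearrange KIC = sigma * sqrt(pi * a):
  sigma = KIC / sqrt(pi * a)
  sqrt(pi * 0.0000243) = 0.008737
  sigma = 0.647 / 0.008737 = 74.05 MPa

74.05 MPa


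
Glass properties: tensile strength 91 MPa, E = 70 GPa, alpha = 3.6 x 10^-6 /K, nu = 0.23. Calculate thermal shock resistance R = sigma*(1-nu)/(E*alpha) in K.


Thermal shock resistance: R = sigma * (1 - nu) / (E * alpha)
  Numerator = 91 * (1 - 0.23) = 70.07
  Denominator = 70 * 1000 * (3.6 x 10^-6) = 0.252
  R = 70.07 / 0.252 = 278.1 K

278.1 K


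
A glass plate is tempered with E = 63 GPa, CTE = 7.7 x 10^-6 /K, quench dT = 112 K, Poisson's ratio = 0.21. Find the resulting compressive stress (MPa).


Tempering stress: sigma = E * alpha * dT / (1 - nu)
  E (MPa) = 63 * 1000 = 63000
  Numerator = 63000 * (7.7 x 10^-6) * 112 = 54.3312
  Denominator = 1 - 0.21 = 0.79
  sigma = 54.3312 / 0.79 = 68.8 MPa

68.8 MPa


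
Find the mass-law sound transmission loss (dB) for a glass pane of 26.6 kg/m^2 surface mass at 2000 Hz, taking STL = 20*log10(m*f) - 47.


Mass law: STL = 20 * log10(m * f) - 47
  m * f = 26.6 * 2000 = 53200
  log10(53200) = 4.72591
  STL = 20 * 4.72591 - 47 = 94.5182 - 47 = 47.5 dB

47.5 dB


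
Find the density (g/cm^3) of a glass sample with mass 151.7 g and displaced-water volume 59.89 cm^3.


Use the definition of density:
  rho = mass / volume
  rho = 151.7 / 59.89 = 2.533 g/cm^3

2.533 g/cm^3


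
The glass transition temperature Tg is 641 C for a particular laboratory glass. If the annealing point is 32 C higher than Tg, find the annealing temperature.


The annealing temperature is Tg plus the offset:
  T_anneal = 641 + 32 = 673 C

673 C


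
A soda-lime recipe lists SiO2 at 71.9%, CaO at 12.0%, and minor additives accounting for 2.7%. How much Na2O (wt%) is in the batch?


Pieces sum to 100%:
  Na2O = 100 - (SiO2 + CaO + others)
  Na2O = 100 - (71.9 + 12.0 + 2.7) = 13.4%

13.4%


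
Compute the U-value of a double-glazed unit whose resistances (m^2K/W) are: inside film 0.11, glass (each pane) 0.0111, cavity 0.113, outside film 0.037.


Total thermal resistance (series):
  R_total = R_in + R_glass + R_air + R_glass + R_out
  R_total = 0.11 + 0.0111 + 0.113 + 0.0111 + 0.037 = 0.2822 m^2K/W
U-value = 1 / R_total = 1 / 0.2822 = 3.544 W/m^2K

3.544 W/m^2K


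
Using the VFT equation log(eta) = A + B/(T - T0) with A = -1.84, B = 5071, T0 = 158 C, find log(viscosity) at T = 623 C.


VFT equation: log(eta) = A + B / (T - T0)
  T - T0 = 623 - 158 = 465
  B / (T - T0) = 5071 / 465 = 10.905
  log(eta) = -1.84 + 10.905 = 9.065

9.065


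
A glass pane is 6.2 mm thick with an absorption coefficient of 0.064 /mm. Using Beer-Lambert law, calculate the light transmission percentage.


Beer-Lambert law: T = exp(-alpha * thickness)
  exponent = -0.064 * 6.2 = -0.3968
  T = exp(-0.3968) = 0.6725
  Percentage = 0.6725 * 100 = 67.25%

67.25%


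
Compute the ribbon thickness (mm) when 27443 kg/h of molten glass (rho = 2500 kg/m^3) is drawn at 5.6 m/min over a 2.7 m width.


Ribbon cross-section from mass balance:
  Volume rate = throughput / density = 27443 / 2500 = 10.9772 m^3/h
  thickness = volume rate / (speed * 60 * width), i.e.
  thickness = throughput / (60 * speed * width * density) * 1000
  thickness = 27443 / (60 * 5.6 * 2.7 * 2500) * 1000 = 12.1 mm

12.1 mm


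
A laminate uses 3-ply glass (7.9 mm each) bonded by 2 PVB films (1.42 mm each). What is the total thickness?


Total thickness = glass contribution + PVB contribution
  Glass: 3 * 7.9 = 23.7 mm
  PVB: 2 * 1.42 = 2.84 mm
  Total = 23.7 + 2.84 = 26.54 mm

26.54 mm


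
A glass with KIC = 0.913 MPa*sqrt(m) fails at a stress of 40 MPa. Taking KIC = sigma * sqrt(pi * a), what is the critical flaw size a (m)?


Rearrange KIC = sigma * sqrt(pi * a):
  sqrt(pi * a) = KIC / sigma
  sqrt(pi * a) = 0.913 / 40 = 0.022825
  a = (KIC / sigma)^2 / pi
  a = 0.022825^2 / pi = 0.0001658 m

0.0001658 m


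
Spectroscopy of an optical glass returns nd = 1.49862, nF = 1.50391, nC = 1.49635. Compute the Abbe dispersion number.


Abbe number formula: Vd = (nd - 1) / (nF - nC)
  nd - 1 = 1.49862 - 1 = 0.49862
  nF - nC = 1.50391 - 1.49635 = 0.00756
  Vd = 0.49862 / 0.00756 = 65.96

65.96


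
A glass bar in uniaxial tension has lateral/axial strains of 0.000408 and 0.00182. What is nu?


Poisson's ratio: nu = lateral strain / axial strain
  nu = 0.000408 / 0.00182 = 0.2242

0.2242


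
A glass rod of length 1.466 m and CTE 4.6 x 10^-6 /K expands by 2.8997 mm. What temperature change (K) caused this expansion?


Rearrange dL = alpha * L0 * dT for dT:
  dT = dL / (alpha * L0)
  dL (m) = 2.8997 / 1000 = 0.0028997
  dT = 0.0028997 / ((4.6 x 10^-6) * 1.466) = 430.0 K

430.0 K


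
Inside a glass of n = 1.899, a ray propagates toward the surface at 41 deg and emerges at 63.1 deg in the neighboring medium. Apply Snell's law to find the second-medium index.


Apply Snell's law: n1 * sin(theta1) = n2 * sin(theta2)
  n2 = n1 * sin(theta1) / sin(theta2)
  sin(41) = 0.656059
  sin(63.1) = 0.891798
  n2 = 1.899 * 0.656059 / 0.891798 = 1.397

1.397


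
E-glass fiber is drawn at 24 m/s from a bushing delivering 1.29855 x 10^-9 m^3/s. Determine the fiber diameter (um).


Cross-sectional area from continuity:
  A = Q / v = 1.29855 x 10^-9 / 24 = 5.410625 x 10^-11 m^2
Diameter from circular cross-section:
  d = sqrt(4A / pi) * 10^6 (m -> um)
  d = sqrt(4 * 5.410625 x 10^-11 / pi) * 10^6 = 8.3 um

8.3 um


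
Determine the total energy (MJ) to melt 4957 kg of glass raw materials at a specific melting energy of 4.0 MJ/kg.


Total energy = mass * specific energy
  E = 4957 * 4.0 = 19828 MJ

19828 MJ


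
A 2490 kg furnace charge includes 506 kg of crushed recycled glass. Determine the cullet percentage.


Cullet ratio = (cullet mass / total batch mass) * 100
  Ratio = 506 / 2490 * 100 = 20.32%

20.32%


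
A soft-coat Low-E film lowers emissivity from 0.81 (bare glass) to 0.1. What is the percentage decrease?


Percentage reduction = (1 - coated/uncoated) * 100
  Ratio = 0.1 / 0.81 = 0.1235
  Reduction = (1 - 0.1235) * 100 = 87.7%

87.7%


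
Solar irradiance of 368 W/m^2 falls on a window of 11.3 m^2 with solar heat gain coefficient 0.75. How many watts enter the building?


Solar heat gain: Q = Area * SHGC * Irradiance
  Q = 11.3 * 0.75 * 368 = 3118.8 W

3118.8 W


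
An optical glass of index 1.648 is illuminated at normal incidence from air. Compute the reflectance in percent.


Fresnel reflectance at normal incidence:
  R = ((n - 1)/(n + 1))^2
  (n - 1)/(n + 1) = (1.648 - 1)/(1.648 + 1) = 0.244713
  R = 0.244713^2 = 0.0598845
  R(%) = 0.0598845 * 100 = 5.988%

5.988%


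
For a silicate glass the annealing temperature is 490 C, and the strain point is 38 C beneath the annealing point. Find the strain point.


Strain point = annealing point - difference:
  T_strain = 490 - 38 = 452 C

452 C


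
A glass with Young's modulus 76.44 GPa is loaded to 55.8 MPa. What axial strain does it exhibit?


Rearrange E = sigma / epsilon:
  epsilon = sigma / E
  E (MPa) = 76.44 * 1000 = 76440
  epsilon = 55.8 / 76440 = 0.00073

0.00073


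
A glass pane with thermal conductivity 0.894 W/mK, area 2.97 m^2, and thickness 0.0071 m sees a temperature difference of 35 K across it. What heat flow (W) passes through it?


Fourier's law: Q = k * A * dT / t
  Q = 0.894 * 2.97 * 35 / 0.0071
  Q = 92.9313 / 0.0071 = 13088.9 W

13088.9 W


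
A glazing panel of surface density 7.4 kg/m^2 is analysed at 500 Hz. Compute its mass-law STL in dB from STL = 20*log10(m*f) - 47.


Mass law: STL = 20 * log10(m * f) - 47
  m * f = 7.4 * 500 = 3700
  log10(3700) = 3.5682
  STL = 20 * 3.5682 - 47 = 71.364 - 47 = 24.4 dB

24.4 dB


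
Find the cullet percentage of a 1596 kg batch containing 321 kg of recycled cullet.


Cullet ratio = (cullet mass / total batch mass) * 100
  Ratio = 321 / 1596 * 100 = 20.11%

20.11%


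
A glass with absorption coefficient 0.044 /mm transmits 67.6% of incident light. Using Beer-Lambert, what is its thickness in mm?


Rearrange T = exp(-alpha * thickness):
  thickness = -ln(T) / alpha
  T = 67.6/100 = 0.676
  ln(T) = -0.39156
  -ln(T) = 0.39156
  thickness = 0.39156 / 0.044 = 8.9 mm

8.9 mm


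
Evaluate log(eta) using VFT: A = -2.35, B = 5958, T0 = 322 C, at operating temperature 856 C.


VFT equation: log(eta) = A + B / (T - T0)
  T - T0 = 856 - 322 = 534
  B / (T - T0) = 5958 / 534 = 11.157
  log(eta) = -2.35 + 11.157 = 8.807

8.807


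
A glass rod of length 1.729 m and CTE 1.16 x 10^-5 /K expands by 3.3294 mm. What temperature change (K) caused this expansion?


Rearrange dL = alpha * L0 * dT for dT:
  dT = dL / (alpha * L0)
  dL (m) = 3.3294 / 1000 = 0.0033294
  dT = 0.0033294 / ((1.16 x 10^-5) * 1.729) = 166.0 K

166.0 K


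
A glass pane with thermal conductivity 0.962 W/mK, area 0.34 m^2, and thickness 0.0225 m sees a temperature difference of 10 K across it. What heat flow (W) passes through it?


Fourier's law: Q = k * A * dT / t
  Q = 0.962 * 0.34 * 10 / 0.0225
  Q = 3.2708 / 0.0225 = 145.4 W

145.4 W


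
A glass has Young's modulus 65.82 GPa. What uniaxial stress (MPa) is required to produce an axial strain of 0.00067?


Rearrange E = sigma / epsilon:
  sigma = E * epsilon
  E (MPa) = 65.82 * 1000 = 65820
  sigma = 65820 * 0.00067 = 44.1 MPa

44.1 MPa


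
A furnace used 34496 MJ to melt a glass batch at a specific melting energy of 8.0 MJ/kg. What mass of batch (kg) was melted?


Rearrange E = m * s for m:
  m = E / s
  m = 34496 / 8.0 = 4312.0 kg

4312.0 kg


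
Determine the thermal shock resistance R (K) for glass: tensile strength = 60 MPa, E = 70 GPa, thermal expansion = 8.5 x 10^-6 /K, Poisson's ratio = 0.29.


Thermal shock resistance: R = sigma * (1 - nu) / (E * alpha)
  Numerator = 60 * (1 - 0.29) = 42.6
  Denominator = 70 * 1000 * (8.5 x 10^-6) = 0.595
  R = 42.6 / 0.595 = 71.6 K

71.6 K


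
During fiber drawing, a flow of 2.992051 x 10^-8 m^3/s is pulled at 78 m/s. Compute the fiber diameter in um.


Cross-sectional area from continuity:
  A = Q / v = 2.992051 x 10^-8 / 78 = 3.835963 x 10^-10 m^2
Diameter from circular cross-section:
  d = sqrt(4A / pi) * 10^6 (m -> um)
  d = sqrt(4 * 3.835963 x 10^-10 / pi) * 10^6 = 22.1 um

22.1 um


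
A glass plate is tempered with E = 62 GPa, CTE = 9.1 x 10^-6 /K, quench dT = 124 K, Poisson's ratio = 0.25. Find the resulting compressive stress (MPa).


Tempering stress: sigma = E * alpha * dT / (1 - nu)
  E (MPa) = 62 * 1000 = 62000
  Numerator = 62000 * (9.1 x 10^-6) * 124 = 69.9608
  Denominator = 1 - 0.25 = 0.75
  sigma = 69.9608 / 0.75 = 93.3 MPa

93.3 MPa


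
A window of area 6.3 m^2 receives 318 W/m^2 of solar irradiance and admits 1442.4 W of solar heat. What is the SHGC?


Rearrange Q = Area * SHGC * Irradiance:
  SHGC = Q / (Area * Irradiance)
  SHGC = 1442.4 / (6.3 * 318) = 0.72

0.72


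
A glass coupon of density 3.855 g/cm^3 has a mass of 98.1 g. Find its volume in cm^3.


Rearrange rho = m / V:
  V = m / rho
  V = 98.1 / 3.855 = 25.447 cm^3

25.447 cm^3


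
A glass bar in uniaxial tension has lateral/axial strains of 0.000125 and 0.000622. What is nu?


Poisson's ratio: nu = lateral strain / axial strain
  nu = 0.000125 / 0.000622 = 0.201

0.201


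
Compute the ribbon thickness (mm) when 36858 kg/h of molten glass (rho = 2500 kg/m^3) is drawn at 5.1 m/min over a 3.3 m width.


Ribbon cross-section from mass balance:
  Volume rate = throughput / density = 36858 / 2500 = 14.7432 m^3/h
  thickness = volume rate / (speed * 60 * width), i.e.
  thickness = throughput / (60 * speed * width * density) * 1000
  thickness = 36858 / (60 * 5.1 * 3.3 * 2500) * 1000 = 14.6 mm

14.6 mm


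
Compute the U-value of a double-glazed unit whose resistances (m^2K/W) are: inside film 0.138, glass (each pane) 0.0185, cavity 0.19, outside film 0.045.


Total thermal resistance (series):
  R_total = R_in + R_glass + R_air + R_glass + R_out
  R_total = 0.138 + 0.0185 + 0.19 + 0.0185 + 0.045 = 0.41 m^2K/W
U-value = 1 / R_total = 1 / 0.41 = 2.439 W/m^2K

2.439 W/m^2K


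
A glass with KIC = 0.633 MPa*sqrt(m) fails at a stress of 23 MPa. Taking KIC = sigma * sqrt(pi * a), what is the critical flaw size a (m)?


Rearrange KIC = sigma * sqrt(pi * a):
  sqrt(pi * a) = KIC / sigma
  sqrt(pi * a) = 0.633 / 23 = 0.027522
  a = (KIC / sigma)^2 / pi
  a = 0.027522^2 / pi = 0.0002411 m

0.0002411 m


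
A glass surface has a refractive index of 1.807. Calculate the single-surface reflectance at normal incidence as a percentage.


Fresnel reflectance at normal incidence:
  R = ((n - 1)/(n + 1))^2
  (n - 1)/(n + 1) = (1.807 - 1)/(1.807 + 1) = 0.287496
  R = 0.287496^2 = 0.082654
  R(%) = 0.082654 * 100 = 8.265%

8.265%


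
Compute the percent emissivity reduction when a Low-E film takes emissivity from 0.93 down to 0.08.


Percentage reduction = (1 - coated/uncoated) * 100
  Ratio = 0.08 / 0.93 = 0.086
  Reduction = (1 - 0.086) * 100 = 91.4%

91.4%


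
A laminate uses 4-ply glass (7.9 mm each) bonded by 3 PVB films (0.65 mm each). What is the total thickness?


Total thickness = glass contribution + PVB contribution
  Glass: 4 * 7.9 = 31.6 mm
  PVB: 3 * 0.65 = 1.95 mm
  Total = 31.6 + 1.95 = 33.55 mm

33.55 mm


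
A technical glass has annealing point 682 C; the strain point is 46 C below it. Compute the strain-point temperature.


Strain point = annealing point - difference:
  T_strain = 682 - 46 = 636 C

636 C


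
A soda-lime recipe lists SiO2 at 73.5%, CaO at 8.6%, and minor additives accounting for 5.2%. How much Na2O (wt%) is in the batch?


Pieces sum to 100%:
  Na2O = 100 - (SiO2 + CaO + others)
  Na2O = 100 - (73.5 + 8.6 + 5.2) = 12.7%

12.7%


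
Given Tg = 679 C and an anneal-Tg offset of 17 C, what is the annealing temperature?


The annealing temperature is Tg plus the offset:
  T_anneal = 679 + 17 = 696 C

696 C


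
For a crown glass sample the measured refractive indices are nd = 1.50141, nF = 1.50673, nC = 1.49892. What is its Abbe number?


Abbe number formula: Vd = (nd - 1) / (nF - nC)
  nd - 1 = 1.50141 - 1 = 0.50141
  nF - nC = 1.50673 - 1.49892 = 0.00781
  Vd = 0.50141 / 0.00781 = 64.2

64.2


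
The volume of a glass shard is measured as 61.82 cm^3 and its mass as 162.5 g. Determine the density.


Use the definition of density:
  rho = mass / volume
  rho = 162.5 / 61.82 = 2.629 g/cm^3

2.629 g/cm^3


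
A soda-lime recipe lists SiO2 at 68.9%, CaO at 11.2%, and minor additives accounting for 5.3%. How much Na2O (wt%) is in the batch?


Pieces sum to 100%:
  Na2O = 100 - (SiO2 + CaO + others)
  Na2O = 100 - (68.9 + 11.2 + 5.3) = 14.6%

14.6%


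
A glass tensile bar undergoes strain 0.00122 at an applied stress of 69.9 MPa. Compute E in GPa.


Young's modulus: E = stress / strain
  E = 69.9 MPa / 0.00122 = 57295.08 MPa
Convert to GPa: 57295.08 / 1000 = 57.3 GPa

57.3 GPa


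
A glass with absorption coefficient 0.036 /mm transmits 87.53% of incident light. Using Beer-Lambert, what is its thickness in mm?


Rearrange T = exp(-alpha * thickness):
  thickness = -ln(T) / alpha
  T = 87.53/100 = 0.8753
  ln(T) = -0.13319
  -ln(T) = 0.13319
  thickness = 0.13319 / 0.036 = 3.7 mm

3.7 mm


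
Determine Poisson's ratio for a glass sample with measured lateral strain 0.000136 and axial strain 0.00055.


Poisson's ratio: nu = lateral strain / axial strain
  nu = 0.000136 / 0.00055 = 0.2473

0.2473


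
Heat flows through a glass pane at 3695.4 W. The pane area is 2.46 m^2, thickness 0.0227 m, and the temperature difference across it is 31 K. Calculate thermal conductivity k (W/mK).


Fourier's law rearranged: k = Q * t / (A * dT)
  Numerator = 3695.4 * 0.0227 = 83.88558
  Denominator = 2.46 * 31 = 76.26
  k = 83.88558 / 76.26 = 1.1 W/mK

1.1 W/mK


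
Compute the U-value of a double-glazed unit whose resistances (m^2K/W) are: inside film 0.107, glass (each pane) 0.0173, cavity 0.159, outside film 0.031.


Total thermal resistance (series):
  R_total = R_in + R_glass + R_air + R_glass + R_out
  R_total = 0.107 + 0.0173 + 0.159 + 0.0173 + 0.031 = 0.3316 m^2K/W
U-value = 1 / R_total = 1 / 0.3316 = 3.016 W/m^2K

3.016 W/m^2K


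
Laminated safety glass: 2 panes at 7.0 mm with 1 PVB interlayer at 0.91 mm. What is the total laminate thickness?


Total thickness = glass contribution + PVB contribution
  Glass: 2 * 7.0 = 14.0 mm
  PVB: 1 * 0.91 = 0.91 mm
  Total = 14.0 + 0.91 = 14.91 mm

14.91 mm


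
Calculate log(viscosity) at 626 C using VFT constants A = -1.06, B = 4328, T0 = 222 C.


VFT equation: log(eta) = A + B / (T - T0)
  T - T0 = 626 - 222 = 404
  B / (T - T0) = 4328 / 404 = 10.713
  log(eta) = -1.06 + 10.713 = 9.653

9.653


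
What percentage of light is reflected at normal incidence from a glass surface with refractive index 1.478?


Fresnel reflectance at normal incidence:
  R = ((n - 1)/(n + 1))^2
  (n - 1)/(n + 1) = (1.478 - 1)/(1.478 + 1) = 0.192897
  R = 0.192897^2 = 0.0372093
  R(%) = 0.0372093 * 100 = 3.721%

3.721%


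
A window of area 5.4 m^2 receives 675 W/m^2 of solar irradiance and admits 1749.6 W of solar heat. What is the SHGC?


Rearrange Q = Area * SHGC * Irradiance:
  SHGC = Q / (Area * Irradiance)
  SHGC = 1749.6 / (5.4 * 675) = 0.48

0.48


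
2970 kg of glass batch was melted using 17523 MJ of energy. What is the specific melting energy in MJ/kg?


Rearrange E = m * s for s:
  s = E / m
  s = 17523 / 2970 = 5.9 MJ/kg

5.9 MJ/kg


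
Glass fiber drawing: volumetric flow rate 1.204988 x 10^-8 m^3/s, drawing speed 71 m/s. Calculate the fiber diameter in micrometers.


Cross-sectional area from continuity:
  A = Q / v = 1.204988 x 10^-8 / 71 = 1.697166 x 10^-10 m^2
Diameter from circular cross-section:
  d = sqrt(4A / pi) * 10^6 (m -> um)
  d = sqrt(4 * 1.697166 x 10^-10 / pi) * 10^6 = 14.7 um

14.7 um


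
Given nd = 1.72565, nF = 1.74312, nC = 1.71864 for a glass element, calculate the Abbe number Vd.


Abbe number formula: Vd = (nd - 1) / (nF - nC)
  nd - 1 = 1.72565 - 1 = 0.72565
  nF - nC = 1.74312 - 1.71864 = 0.02448
  Vd = 0.72565 / 0.02448 = 29.64

29.64


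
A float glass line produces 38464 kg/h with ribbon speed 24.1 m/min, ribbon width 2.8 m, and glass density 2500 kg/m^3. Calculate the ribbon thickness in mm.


Ribbon cross-section from mass balance:
  Volume rate = throughput / density = 38464 / 2500 = 15.3856 m^3/h
  thickness = volume rate / (speed * 60 * width), i.e.
  thickness = throughput / (60 * speed * width * density) * 1000
  thickness = 38464 / (60 * 24.1 * 2.8 * 2500) * 1000 = 3.8 mm

3.8 mm


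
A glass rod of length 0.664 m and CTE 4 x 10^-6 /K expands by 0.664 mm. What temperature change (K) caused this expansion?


Rearrange dL = alpha * L0 * dT for dT:
  dT = dL / (alpha * L0)
  dL (m) = 0.664 / 1000 = 0.000664
  dT = 0.000664 / ((4 x 10^-6) * 0.664) = 250.0 K

250.0 K


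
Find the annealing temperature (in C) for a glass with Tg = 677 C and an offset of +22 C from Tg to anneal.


The annealing temperature is Tg plus the offset:
  T_anneal = 677 + 22 = 699 C

699 C


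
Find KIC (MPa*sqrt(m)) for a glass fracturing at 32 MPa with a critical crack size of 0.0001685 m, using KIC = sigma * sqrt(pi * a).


Fracture toughness: KIC = sigma * sqrt(pi * a)
  pi * a = pi * 0.0001685 = 0.000529358
  sqrt(pi * a) = 0.023008
  KIC = 32 * 0.023008 = 0.736 MPa*sqrt(m)

0.736 MPa*sqrt(m)


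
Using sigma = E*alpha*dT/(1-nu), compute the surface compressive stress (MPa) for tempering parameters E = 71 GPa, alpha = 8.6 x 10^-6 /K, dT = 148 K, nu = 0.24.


Tempering stress: sigma = E * alpha * dT / (1 - nu)
  E (MPa) = 71 * 1000 = 71000
  Numerator = 71000 * (8.6 x 10^-6) * 148 = 90.3688
  Denominator = 1 - 0.24 = 0.76
  sigma = 90.3688 / 0.76 = 118.9 MPa

118.9 MPa


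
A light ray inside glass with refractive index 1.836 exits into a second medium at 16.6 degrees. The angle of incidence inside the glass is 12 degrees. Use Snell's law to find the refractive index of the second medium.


Apply Snell's law: n1 * sin(theta1) = n2 * sin(theta2)
  n2 = n1 * sin(theta1) / sin(theta2)
  sin(12) = 0.207912
  sin(16.6) = 0.285688
  n2 = 1.836 * 0.207912 / 0.285688 = 1.3362

1.3362


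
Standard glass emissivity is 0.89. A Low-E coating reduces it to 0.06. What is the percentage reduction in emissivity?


Percentage reduction = (1 - coated/uncoated) * 100
  Ratio = 0.06 / 0.89 = 0.0674
  Reduction = (1 - 0.0674) * 100 = 93.3%

93.3%


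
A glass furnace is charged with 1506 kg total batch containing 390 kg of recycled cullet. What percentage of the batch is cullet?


Cullet ratio = (cullet mass / total batch mass) * 100
  Ratio = 390 / 1506 * 100 = 25.9%

25.9%


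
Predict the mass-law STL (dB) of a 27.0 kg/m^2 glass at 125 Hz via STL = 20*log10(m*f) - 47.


Mass law: STL = 20 * log10(m * f) - 47
  m * f = 27.0 * 125 = 3375
  log10(3375) = 3.52827
  STL = 20 * 3.52827 - 47 = 70.5654 - 47 = 23.6 dB

23.6 dB


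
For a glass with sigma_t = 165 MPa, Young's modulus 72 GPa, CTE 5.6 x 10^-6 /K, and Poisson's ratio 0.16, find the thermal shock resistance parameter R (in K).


Thermal shock resistance: R = sigma * (1 - nu) / (E * alpha)
  Numerator = 165 * (1 - 0.16) = 138.6
  Denominator = 72 * 1000 * (5.6 x 10^-6) = 0.4032
  R = 138.6 / 0.4032 = 343.8 K

343.8 K


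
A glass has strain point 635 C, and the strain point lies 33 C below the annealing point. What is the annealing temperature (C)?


T_anneal = T_strain + gap:
  T_anneal = 635 + 33 = 668 C

668 C


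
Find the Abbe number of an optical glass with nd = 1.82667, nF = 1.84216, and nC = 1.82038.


Abbe number formula: Vd = (nd - 1) / (nF - nC)
  nd - 1 = 1.82667 - 1 = 0.82667
  nF - nC = 1.84216 - 1.82038 = 0.02178
  Vd = 0.82667 / 0.02178 = 37.96

37.96


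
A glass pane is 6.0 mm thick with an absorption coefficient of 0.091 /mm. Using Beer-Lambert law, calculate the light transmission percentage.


Beer-Lambert law: T = exp(-alpha * thickness)
  exponent = -0.091 * 6.0 = -0.546
  T = exp(-0.546) = 0.5793
  Percentage = 0.5793 * 100 = 57.93%

57.93%


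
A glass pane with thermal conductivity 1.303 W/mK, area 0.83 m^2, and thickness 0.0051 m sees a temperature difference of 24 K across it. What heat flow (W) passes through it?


Fourier's law: Q = k * A * dT / t
  Q = 1.303 * 0.83 * 24 / 0.0051
  Q = 25.95576 / 0.0051 = 5089.4 W

5089.4 W


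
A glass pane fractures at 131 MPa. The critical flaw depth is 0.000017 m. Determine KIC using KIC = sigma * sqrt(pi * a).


Fracture toughness: KIC = sigma * sqrt(pi * a)
  pi * a = pi * 0.000017 = 0.000053407
  sqrt(pi * a) = 0.007308
  KIC = 131 * 0.007308 = 0.957 MPa*sqrt(m)

0.957 MPa*sqrt(m)


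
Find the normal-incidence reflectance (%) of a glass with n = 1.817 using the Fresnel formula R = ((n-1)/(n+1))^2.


Fresnel reflectance at normal incidence:
  R = ((n - 1)/(n + 1))^2
  (n - 1)/(n + 1) = (1.817 - 1)/(1.817 + 1) = 0.290025
  R = 0.290025^2 = 0.0841145
  R(%) = 0.0841145 * 100 = 8.411%

8.411%


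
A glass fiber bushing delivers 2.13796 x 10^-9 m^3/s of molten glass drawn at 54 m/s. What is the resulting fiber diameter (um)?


Cross-sectional area from continuity:
  A = Q / v = 2.13796 x 10^-9 / 54 = 3.959185 x 10^-11 m^2
Diameter from circular cross-section:
  d = sqrt(4A / pi) * 10^6 (m -> um)
  d = sqrt(4 * 3.959185 x 10^-11 / pi) * 10^6 = 7.1 um

7.1 um


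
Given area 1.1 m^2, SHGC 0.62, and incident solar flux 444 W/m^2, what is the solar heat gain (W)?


Solar heat gain: Q = Area * SHGC * Irradiance
  Q = 1.1 * 0.62 * 444 = 302.8 W

302.8 W


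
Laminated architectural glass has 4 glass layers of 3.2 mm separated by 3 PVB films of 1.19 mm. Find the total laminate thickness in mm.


Total thickness = glass contribution + PVB contribution
  Glass: 4 * 3.2 = 12.8 mm
  PVB: 3 * 1.19 = 3.57 mm
  Total = 12.8 + 3.57 = 16.37 mm

16.37 mm


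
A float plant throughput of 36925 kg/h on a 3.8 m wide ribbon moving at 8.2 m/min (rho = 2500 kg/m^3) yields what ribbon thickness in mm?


Ribbon cross-section from mass balance:
  Volume rate = throughput / density = 36925 / 2500 = 14.77 m^3/h
  thickness = volume rate / (speed * 60 * width), i.e.
  thickness = throughput / (60 * speed * width * density) * 1000
  thickness = 36925 / (60 * 8.2 * 3.8 * 2500) * 1000 = 7.9 mm

7.9 mm


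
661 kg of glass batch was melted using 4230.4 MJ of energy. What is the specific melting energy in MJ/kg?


Rearrange E = m * s for s:
  s = E / m
  s = 4230.4 / 661 = 6.4 MJ/kg

6.4 MJ/kg


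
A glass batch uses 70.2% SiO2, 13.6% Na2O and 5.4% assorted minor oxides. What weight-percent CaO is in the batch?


Pieces sum to 100%:
  CaO = 100 - (SiO2 + Na2O + others)
  CaO = 100 - (70.2 + 13.6 + 5.4) = 10.8%

10.8%


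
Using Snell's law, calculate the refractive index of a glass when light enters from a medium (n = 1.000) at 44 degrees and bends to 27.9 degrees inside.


Apply Snell's law: n1 * sin(theta1) = n2 * sin(theta2)
  n2 = n1 * sin(theta1) / sin(theta2)
  sin(44) = 0.694658
  sin(27.9) = 0.46793
  n2 = 1.000 * 0.694658 / 0.46793 = 1.4845

1.4845


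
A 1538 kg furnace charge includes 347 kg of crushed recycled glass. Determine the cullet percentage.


Cullet ratio = (cullet mass / total batch mass) * 100
  Ratio = 347 / 1538 * 100 = 22.56%

22.56%


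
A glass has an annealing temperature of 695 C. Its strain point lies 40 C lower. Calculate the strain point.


Strain point = annealing point - difference:
  T_strain = 695 - 40 = 655 C

655 C


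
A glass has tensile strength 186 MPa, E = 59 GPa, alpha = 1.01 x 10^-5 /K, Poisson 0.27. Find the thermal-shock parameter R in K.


Thermal shock resistance: R = sigma * (1 - nu) / (E * alpha)
  Numerator = 186 * (1 - 0.27) = 135.78
  Denominator = 59 * 1000 * (1.01 x 10^-5) = 0.5959
  R = 135.78 / 0.5959 = 227.9 K

227.9 K


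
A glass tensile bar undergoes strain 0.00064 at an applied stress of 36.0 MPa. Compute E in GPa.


Young's modulus: E = stress / strain
  E = 36.0 MPa / 0.00064 = 56250 MPa
Convert to GPa: 56250 / 1000 = 56.25 GPa

56.25 GPa


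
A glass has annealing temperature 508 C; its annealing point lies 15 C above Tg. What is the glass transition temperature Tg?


Rearrange T_anneal = Tg + offset for Tg:
  Tg = T_anneal - offset = 508 - 15 = 493 C

493 C


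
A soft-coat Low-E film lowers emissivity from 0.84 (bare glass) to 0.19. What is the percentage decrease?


Percentage reduction = (1 - coated/uncoated) * 100
  Ratio = 0.19 / 0.84 = 0.2262
  Reduction = (1 - 0.2262) * 100 = 77.4%

77.4%


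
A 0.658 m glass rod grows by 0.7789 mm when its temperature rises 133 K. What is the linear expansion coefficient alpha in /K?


Rearrange dL = alpha * L0 * dT for alpha:
  alpha = dL / (L0 * dT)
  alpha = (0.7789 / 1000) / (0.658 * 133) = 0.0000089 /K = 8.9 x 10^-6 /K

8.9 x 10^-6 /K


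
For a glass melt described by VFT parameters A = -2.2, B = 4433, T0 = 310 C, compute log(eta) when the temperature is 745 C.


VFT equation: log(eta) = A + B / (T - T0)
  T - T0 = 745 - 310 = 435
  B / (T - T0) = 4433 / 435 = 10.191
  log(eta) = -2.2 + 10.191 = 7.991

7.991


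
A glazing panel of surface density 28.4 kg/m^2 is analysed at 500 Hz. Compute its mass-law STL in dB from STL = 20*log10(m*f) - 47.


Mass law: STL = 20 * log10(m * f) - 47
  m * f = 28.4 * 500 = 14200
  log10(14200) = 4.15229
  STL = 20 * 4.15229 - 47 = 83.0458 - 47 = 36.0 dB

36.0 dB


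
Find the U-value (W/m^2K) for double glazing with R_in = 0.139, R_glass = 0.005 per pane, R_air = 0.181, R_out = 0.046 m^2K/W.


Total thermal resistance (series):
  R_total = R_in + R_glass + R_air + R_glass + R_out
  R_total = 0.139 + 0.005 + 0.181 + 0.005 + 0.046 = 0.376 m^2K/W
U-value = 1 / R_total = 1 / 0.376 = 2.66 W/m^2K

2.66 W/m^2K


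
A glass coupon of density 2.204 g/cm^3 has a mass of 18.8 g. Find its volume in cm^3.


Rearrange rho = m / V:
  V = m / rho
  V = 18.8 / 2.204 = 8.53 cm^3

8.53 cm^3


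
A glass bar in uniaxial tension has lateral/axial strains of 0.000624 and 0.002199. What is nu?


Poisson's ratio: nu = lateral strain / axial strain
  nu = 0.000624 / 0.002199 = 0.2838

0.2838


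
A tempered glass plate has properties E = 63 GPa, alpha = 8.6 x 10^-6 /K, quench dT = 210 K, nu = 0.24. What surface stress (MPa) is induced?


Tempering stress: sigma = E * alpha * dT / (1 - nu)
  E (MPa) = 63 * 1000 = 63000
  Numerator = 63000 * (8.6 x 10^-6) * 210 = 113.778
  Denominator = 1 - 0.24 = 0.76
  sigma = 113.778 / 0.76 = 149.7 MPa

149.7 MPa


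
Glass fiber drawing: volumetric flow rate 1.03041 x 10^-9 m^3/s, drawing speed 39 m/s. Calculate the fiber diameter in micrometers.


Cross-sectional area from continuity:
  A = Q / v = 1.03041 x 10^-9 / 39 = 2.642077 x 10^-11 m^2
Diameter from circular cross-section:
  d = sqrt(4A / pi) * 10^6 (m -> um)
  d = sqrt(4 * 2.642077 x 10^-11 / pi) * 10^6 = 5.8 um

5.8 um


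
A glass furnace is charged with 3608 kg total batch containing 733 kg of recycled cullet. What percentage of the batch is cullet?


Cullet ratio = (cullet mass / total batch mass) * 100
  Ratio = 733 / 3608 * 100 = 20.32%

20.32%


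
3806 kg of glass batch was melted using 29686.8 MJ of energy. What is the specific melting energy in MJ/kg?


Rearrange E = m * s for s:
  s = E / m
  s = 29686.8 / 3806 = 7.8 MJ/kg

7.8 MJ/kg


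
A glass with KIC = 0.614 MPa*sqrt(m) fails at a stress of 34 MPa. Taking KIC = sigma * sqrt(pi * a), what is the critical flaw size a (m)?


Rearrange KIC = sigma * sqrt(pi * a):
  sqrt(pi * a) = KIC / sigma
  sqrt(pi * a) = 0.614 / 34 = 0.018059
  a = (KIC / sigma)^2 / pi
  a = 0.018059^2 / pi = 0.0001038 m

0.0001038 m


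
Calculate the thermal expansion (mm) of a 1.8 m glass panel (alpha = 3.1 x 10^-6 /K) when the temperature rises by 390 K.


Thermal expansion formula: dL = alpha * L0 * dT
  dL = (3.1 x 10^-6) * 1.8 * 390 = 0.0021762 m
Convert to mm: 0.0021762 * 1000 = 2.1762 mm

2.1762 mm


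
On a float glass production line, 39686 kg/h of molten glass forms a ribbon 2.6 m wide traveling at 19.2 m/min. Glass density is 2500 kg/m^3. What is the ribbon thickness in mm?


Ribbon cross-section from mass balance:
  Volume rate = throughput / density = 39686 / 2500 = 15.8744 m^3/h
  thickness = volume rate / (speed * 60 * width), i.e.
  thickness = throughput / (60 * speed * width * density) * 1000
  thickness = 39686 / (60 * 19.2 * 2.6 * 2500) * 1000 = 5.3 mm

5.3 mm


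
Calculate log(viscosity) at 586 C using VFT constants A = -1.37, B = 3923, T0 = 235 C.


VFT equation: log(eta) = A + B / (T - T0)
  T - T0 = 586 - 235 = 351
  B / (T - T0) = 3923 / 351 = 11.177
  log(eta) = -1.37 + 11.177 = 9.807

9.807


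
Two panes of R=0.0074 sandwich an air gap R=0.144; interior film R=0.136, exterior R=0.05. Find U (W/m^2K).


Total thermal resistance (series):
  R_total = R_in + R_glass + R_air + R_glass + R_out
  R_total = 0.136 + 0.0074 + 0.144 + 0.0074 + 0.05 = 0.3448 m^2K/W
U-value = 1 / R_total = 1 / 0.3448 = 2.9 W/m^2K

2.9 W/m^2K


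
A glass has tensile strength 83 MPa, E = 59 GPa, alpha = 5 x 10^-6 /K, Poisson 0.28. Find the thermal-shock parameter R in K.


Thermal shock resistance: R = sigma * (1 - nu) / (E * alpha)
  Numerator = 83 * (1 - 0.28) = 59.76
  Denominator = 59 * 1000 * (5 x 10^-6) = 0.295
  R = 59.76 / 0.295 = 202.6 K

202.6 K


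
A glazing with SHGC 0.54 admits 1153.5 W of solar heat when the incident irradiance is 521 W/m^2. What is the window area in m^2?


Rearrange Q = Area * SHGC * Irradiance:
  Area = Q / (SHGC * Irradiance)
  Area = 1153.5 / (0.54 * 521) = 4.1 m^2

4.1 m^2


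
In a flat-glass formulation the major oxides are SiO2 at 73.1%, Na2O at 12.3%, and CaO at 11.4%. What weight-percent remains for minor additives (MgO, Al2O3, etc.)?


Sum the three major oxides:
  SiO2 + Na2O + CaO = 73.1 + 12.3 + 11.4 = 96.8%
Subtract from 100%:
  Others = 100 - 96.8 = 3.2%

3.2%


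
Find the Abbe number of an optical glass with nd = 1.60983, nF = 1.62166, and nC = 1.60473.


Abbe number formula: Vd = (nd - 1) / (nF - nC)
  nd - 1 = 1.60983 - 1 = 0.60983
  nF - nC = 1.62166 - 1.60473 = 0.01693
  Vd = 0.60983 / 0.01693 = 36.02

36.02


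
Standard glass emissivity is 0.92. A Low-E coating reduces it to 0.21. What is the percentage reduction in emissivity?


Percentage reduction = (1 - coated/uncoated) * 100
  Ratio = 0.21 / 0.92 = 0.2283
  Reduction = (1 - 0.2283) * 100 = 77.2%

77.2%


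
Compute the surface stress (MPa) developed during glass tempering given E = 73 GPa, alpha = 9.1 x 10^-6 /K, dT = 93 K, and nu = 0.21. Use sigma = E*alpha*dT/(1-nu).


Tempering stress: sigma = E * alpha * dT / (1 - nu)
  E (MPa) = 73 * 1000 = 73000
  Numerator = 73000 * (9.1 x 10^-6) * 93 = 61.7799
  Denominator = 1 - 0.21 = 0.79
  sigma = 61.7799 / 0.79 = 78.2 MPa

78.2 MPa
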